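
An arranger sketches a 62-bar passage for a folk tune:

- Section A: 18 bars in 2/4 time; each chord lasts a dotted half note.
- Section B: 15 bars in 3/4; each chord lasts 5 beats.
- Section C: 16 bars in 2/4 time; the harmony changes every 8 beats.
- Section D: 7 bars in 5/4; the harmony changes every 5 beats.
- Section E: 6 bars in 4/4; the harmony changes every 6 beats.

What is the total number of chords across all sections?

A: 18·2 = 36 beats, 36/3 = 12 chords.
B: 15·3 = 45 beats, 45/5 = 9 chords.
C: 16·2 = 32 beats, 32/8 = 4 chords.
D: 7·5 = 35 beats, 35/5 = 7 chords.
E: 6·4 = 24 beats, 24/6 = 4 chords.
Total: 12 + 9 + 4 + 7 + 4 = 36.

36 chords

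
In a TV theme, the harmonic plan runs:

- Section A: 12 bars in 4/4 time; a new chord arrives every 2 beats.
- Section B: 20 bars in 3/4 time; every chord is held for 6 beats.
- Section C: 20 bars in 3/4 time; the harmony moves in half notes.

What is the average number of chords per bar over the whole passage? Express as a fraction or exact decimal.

16/13 chords per bar

A: 12 × 4 = 48 beats ÷ 2 = 24 chords.
B: 20 × 3 = 60 beats ÷ 6 = 10 chords.
C: 20 × 3 = 60 beats ÷ 2 = 30 chords.
Overall: 64 chords over 52 bars → 64/52 = 16/13 chords per bar.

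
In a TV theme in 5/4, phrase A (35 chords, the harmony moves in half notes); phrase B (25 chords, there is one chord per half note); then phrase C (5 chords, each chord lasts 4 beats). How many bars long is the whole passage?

28 bars

A: 35 × 2 = 70 beats = 14 bars.
B: 25 × 2 = 50 beats = 10 bars.
C: 5 × 4 = 20 beats = 4 bars.
Total: 14 + 10 + 4 = 28 bars.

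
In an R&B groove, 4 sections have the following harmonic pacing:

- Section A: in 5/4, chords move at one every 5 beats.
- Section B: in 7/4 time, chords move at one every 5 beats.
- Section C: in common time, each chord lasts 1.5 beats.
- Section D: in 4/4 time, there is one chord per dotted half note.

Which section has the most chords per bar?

Section C

A: 5/5 = 1 chord/bar.
B: 7/5 = 1.4 chords/bar.
C: 4/1.5 = 8/3 chords/bar.
D: 4/3 = 4/3 chords/bar.
Fastest is C at 8/3 chords/bar.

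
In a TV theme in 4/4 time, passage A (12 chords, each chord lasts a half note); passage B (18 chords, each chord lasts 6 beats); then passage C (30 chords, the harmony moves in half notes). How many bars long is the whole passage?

A: 12 × 2 = 24 beats = 6 bars.
B: 18 × 6 = 108 beats = 27 bars.
C: 30 × 2 = 60 beats = 15 bars.
Total: 6 + 27 + 15 = 48 bars.

48 bars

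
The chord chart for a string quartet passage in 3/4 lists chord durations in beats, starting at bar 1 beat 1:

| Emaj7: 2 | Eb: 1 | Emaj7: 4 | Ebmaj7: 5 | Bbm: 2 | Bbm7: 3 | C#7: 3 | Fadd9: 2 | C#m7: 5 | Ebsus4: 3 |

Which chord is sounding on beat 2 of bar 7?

Beat 2 of bar 7 is beat (7−1)×3 + 2 = 20 overall.
Running totals: Emaj7 ends at 2, Eb ends at 3, Emaj7 ends at 7, Ebmaj7 ends at 12, Bbm ends at 14, Bbm7 ends at 17, C#7 ends at 20.
Beat 20 falls within C#7.

C#7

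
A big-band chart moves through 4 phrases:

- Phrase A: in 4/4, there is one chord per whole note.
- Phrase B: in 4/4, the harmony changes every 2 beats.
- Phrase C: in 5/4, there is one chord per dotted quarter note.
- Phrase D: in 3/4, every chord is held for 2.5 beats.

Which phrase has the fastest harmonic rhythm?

Phrase C

A: 4/4 = 1 chord/bar.
B: 4/2 = 2 chords/bar.
C: 5/1.5 = 10/3 chords/bar.
D: 3/2.5 = 1.2 chords/bar.
Fastest is C at 10/3 chords/bar.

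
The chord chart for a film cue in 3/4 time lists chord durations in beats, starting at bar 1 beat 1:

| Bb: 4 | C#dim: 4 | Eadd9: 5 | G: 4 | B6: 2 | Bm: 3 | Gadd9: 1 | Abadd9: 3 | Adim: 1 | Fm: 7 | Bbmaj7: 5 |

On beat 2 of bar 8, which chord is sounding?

Gadd9

Beat 2 of bar 8 is beat (8−1)×3 + 2 = 23 overall.
Running totals: Bb ends at 4, C#dim ends at 8, Eadd9 ends at 13, G ends at 17, B6 ends at 19, Bm ends at 22, Gadd9 ends at 23.
Beat 23 falls within Gadd9.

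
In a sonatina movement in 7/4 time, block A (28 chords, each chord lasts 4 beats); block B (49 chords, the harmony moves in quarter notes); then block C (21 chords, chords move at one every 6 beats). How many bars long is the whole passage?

41 bars

A: 28 × 4 = 112 beats = 16 bars.
B: 49 × 1 = 49 beats = 7 bars.
C: 21 × 6 = 126 beats = 18 bars.
Total: 16 + 7 + 18 = 41 bars.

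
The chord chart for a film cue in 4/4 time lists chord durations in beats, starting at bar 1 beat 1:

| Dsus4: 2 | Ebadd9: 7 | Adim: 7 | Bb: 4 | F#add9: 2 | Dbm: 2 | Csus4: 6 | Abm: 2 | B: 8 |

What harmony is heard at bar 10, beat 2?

Beat 2 of bar 10 is beat (10−1)×4 + 2 = 38 overall.
Running totals: Dsus4 ends at 2, Ebadd9 ends at 9, Adim ends at 16, Bb ends at 20, F#add9 ends at 22, Dbm ends at 24, Csus4 ends at 30, Abm ends at 32, B ends at 40.
Beat 38 falls within B.

B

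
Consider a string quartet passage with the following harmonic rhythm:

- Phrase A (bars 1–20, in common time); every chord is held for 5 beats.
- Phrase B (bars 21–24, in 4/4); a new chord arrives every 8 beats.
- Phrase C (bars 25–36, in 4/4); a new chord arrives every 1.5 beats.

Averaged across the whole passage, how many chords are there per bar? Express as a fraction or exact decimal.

25/18 chords per bar

A: 20 bars of 4 beats is 80 beats; at 5 beats each that's 16 chords.
B: 4 bars of 4 beats is 16 beats; at 8 beats each that's 2 chords.
C: 12 bars of 4 beats is 48 beats; at 1.5 beats each that's 32 chords.
Overall: 50 chords over 36 bars → 50/36 = 25/18 chords per bar.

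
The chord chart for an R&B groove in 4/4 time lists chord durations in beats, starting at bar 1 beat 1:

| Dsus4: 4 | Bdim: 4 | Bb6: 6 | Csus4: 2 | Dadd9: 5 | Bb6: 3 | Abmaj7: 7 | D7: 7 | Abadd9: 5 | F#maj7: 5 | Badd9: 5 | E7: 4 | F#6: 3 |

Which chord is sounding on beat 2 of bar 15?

F#6

Beat 2 of bar 15 is beat (15−1)×4 + 2 = 58 overall.
Running totals: Dsus4 ends at 4, Bdim ends at 8, Bb6 ends at 14, Csus4 ends at 16, Dadd9 ends at 21, Bb6 ends at 24, Abmaj7 ends at 31, D7 ends at 38, Abadd9 ends at 43, F#maj7 ends at 48, Badd9 ends at 53, E7 ends at 57, F#6 ends at 60.
Beat 58 falls within F#6.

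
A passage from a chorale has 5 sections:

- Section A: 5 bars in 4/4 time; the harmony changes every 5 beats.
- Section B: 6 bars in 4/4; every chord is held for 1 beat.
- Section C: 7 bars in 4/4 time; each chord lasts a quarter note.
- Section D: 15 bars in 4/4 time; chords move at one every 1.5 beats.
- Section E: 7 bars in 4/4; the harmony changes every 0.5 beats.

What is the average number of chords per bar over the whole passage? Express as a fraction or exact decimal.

A: 5 × 4 = 20 beats ÷ 5 = 4 chords.
B: 6 × 4 = 24 beats ÷ 1 = 24 chords.
C: 7 × 4 = 28 beats ÷ 1 = 28 chords.
D: 15 × 4 = 60 beats ÷ 1.5 = 40 chords.
E: 7 × 4 = 28 beats ÷ 0.5 = 56 chords.
Overall: 152 chords over 40 bars → 152/40 = 3.8 chords per bar.

3.8 chords per bar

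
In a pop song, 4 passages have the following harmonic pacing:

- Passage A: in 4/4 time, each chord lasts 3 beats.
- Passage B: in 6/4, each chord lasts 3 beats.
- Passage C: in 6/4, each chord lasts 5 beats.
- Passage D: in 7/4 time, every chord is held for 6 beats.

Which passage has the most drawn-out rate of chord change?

A: 4 beats/bar ÷ 3 beats/chord = 4/3 chords/bar.
B: 6 beats/bar ÷ 3 beats/chord = 2 chords/bar.
C: 6 beats/bar ÷ 5 beats/chord = 1.2 chords/bar.
D: 7 beats/bar ÷ 6 beats/chord = 7/6 chords/bar.
Slowest is D at 7/6 chords/bar.

Passage D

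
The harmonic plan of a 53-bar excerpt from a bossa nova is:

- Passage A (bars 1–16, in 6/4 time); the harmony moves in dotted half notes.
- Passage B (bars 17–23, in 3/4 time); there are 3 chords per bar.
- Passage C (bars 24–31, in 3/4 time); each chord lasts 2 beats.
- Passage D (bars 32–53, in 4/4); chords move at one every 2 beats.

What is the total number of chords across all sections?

A has 96 beats and chords last 3 each, so 32 chords.
B has 21 beats and chords last 1 each, so 21 chords.
C has 24 beats and chords last 2 each, so 12 chords.
D has 88 beats and chords last 2 each, so 44 chords.
Total: 32 + 21 + 12 + 44 = 109.

109 chords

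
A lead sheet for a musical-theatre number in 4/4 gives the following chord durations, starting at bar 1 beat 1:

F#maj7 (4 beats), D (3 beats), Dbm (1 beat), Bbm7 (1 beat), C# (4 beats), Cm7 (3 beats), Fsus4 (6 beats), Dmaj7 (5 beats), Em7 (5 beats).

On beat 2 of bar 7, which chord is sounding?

Dmaj7

Beat 2 of bar 7 is beat (7−1)×4 + 2 = 26 overall.
Running totals: F#maj7 ends at 4, D ends at 7, Dbm ends at 8, Bbm7 ends at 9, C# ends at 13, Cm7 ends at 16, Fsus4 ends at 22, Dmaj7 ends at 27.
Beat 26 falls within Dmaj7.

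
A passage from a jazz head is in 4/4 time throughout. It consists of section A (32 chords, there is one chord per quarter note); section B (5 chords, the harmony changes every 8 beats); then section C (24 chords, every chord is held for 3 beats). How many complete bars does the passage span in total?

36 bars

A: 32 × 1 = 32 beats = 8 bars.
B: 5 × 8 = 40 beats = 10 bars.
C: 24 × 3 = 72 beats = 18 bars.
Total: 8 + 10 + 18 = 36 bars.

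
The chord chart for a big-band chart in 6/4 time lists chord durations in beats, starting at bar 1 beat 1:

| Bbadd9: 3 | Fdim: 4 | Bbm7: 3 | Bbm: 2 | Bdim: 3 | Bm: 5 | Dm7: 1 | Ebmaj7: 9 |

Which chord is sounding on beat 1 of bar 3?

Beat 1 of bar 3 is beat (3−1)×6 + 1 = 13 overall.
Running totals: Bbadd9 ends at 3, Fdim ends at 7, Bbm7 ends at 10, Bbm ends at 12, Bdim ends at 15.
Beat 13 falls within Bdim.

Bdim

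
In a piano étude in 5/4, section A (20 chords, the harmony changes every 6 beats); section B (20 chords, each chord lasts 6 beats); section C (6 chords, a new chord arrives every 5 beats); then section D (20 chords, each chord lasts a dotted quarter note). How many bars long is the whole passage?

A: 20 × 6 = 120 beats = 24 bars.
B: 20 × 6 = 120 beats = 24 bars.
C: 6 × 5 = 30 beats = 6 bars.
D: 20 × 1.5 = 30 beats = 6 bars.
Total: 24 + 24 + 6 + 6 = 60 bars.

60 bars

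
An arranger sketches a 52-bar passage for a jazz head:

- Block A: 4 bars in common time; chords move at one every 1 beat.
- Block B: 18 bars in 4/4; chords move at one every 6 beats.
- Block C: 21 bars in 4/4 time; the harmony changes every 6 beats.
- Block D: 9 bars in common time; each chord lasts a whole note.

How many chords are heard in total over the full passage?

A has 16 beats and chords last 1 each, so 16 chords.
B has 72 beats and chords last 6 each, so 12 chords.
C has 84 beats and chords last 6 each, so 14 chords.
D has 36 beats and chords last 4 each, so 9 chords.
Total: 16 + 12 + 14 + 9 = 51.

51 chords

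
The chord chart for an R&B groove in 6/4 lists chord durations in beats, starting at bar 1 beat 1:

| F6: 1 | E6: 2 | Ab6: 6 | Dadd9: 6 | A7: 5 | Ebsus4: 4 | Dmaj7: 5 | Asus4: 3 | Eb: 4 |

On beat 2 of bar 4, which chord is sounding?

A7

Beat 2 of bar 4 is beat (4−1)×6 + 2 = 20 overall.
Running totals: F6 ends at 1, E6 ends at 3, Ab6 ends at 9, Dadd9 ends at 15, A7 ends at 20.
Beat 20 falls within A7.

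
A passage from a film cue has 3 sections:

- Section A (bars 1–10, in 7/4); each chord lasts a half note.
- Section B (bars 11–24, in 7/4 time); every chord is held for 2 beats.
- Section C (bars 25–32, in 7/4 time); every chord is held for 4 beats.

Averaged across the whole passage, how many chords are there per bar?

A: 10 bars of 7 beats is 70 beats; at 2 beats each that's 35 chords.
B: 14 bars of 7 beats is 98 beats; at 2 beats each that's 49 chords.
C: 8 bars of 7 beats is 56 beats; at 4 beats each that's 14 chords.
Overall: 98 chords over 32 bars → 98/32 = 49/16 chords per bar.

49/16 chords per bar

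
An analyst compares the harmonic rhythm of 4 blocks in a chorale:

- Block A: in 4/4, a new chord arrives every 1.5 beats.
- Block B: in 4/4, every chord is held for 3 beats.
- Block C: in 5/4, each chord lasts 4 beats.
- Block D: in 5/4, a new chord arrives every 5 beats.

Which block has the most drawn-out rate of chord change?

Block D

A: 4 beats/bar ÷ 1.5 beats/chord = 8/3 chords/bar.
B: 4 beats/bar ÷ 3 beats/chord = 4/3 chords/bar.
C: 5 beats/bar ÷ 4 beats/chord = 1.25 chords/bar.
D: 5 beats/bar ÷ 5 beats/chord = 1 chord/bar.
Slowest is D at 1 chords/bar.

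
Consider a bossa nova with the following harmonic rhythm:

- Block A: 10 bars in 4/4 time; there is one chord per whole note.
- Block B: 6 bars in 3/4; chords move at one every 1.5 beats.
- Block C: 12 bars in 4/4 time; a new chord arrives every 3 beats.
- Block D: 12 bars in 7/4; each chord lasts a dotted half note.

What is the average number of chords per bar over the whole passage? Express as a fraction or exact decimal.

1.65 chords per bar

A: 10 × 4 = 40 beats ÷ 4 = 10 chords.
B: 6 × 3 = 18 beats ÷ 1.5 = 12 chords.
C: 12 × 4 = 48 beats ÷ 3 = 16 chords.
D: 12 × 7 = 84 beats ÷ 3 = 28 chords.
Overall: 66 chords over 40 bars → 66/40 = 1.65 chords per bar.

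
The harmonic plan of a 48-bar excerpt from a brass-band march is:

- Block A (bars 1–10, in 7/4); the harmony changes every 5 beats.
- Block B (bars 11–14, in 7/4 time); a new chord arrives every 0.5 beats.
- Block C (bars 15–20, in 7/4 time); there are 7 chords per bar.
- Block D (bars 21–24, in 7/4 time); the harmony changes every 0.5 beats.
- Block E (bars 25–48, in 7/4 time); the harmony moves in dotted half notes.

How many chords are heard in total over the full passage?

224 chords

A: 10 bars × 7 beats = 70 beats; 5 beats/chord → 14 chords.
B: 4 bars × 7 beats = 28 beats; 0.5 beats/chord → 56 chords.
C: 6 bars × 7 beats = 42 beats; 1 beat/chord → 42 chords.
D: 4 bars × 7 beats = 28 beats; 0.5 beats/chord → 56 chords.
E: 24 bars × 7 beats = 168 beats; 3 beats/chord → 56 chords.
Total: 14 + 56 + 42 + 56 + 56 = 224.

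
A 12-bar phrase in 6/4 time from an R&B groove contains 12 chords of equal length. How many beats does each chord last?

6 beats

12 bars × 6 beats/bar = 72 beats total.
72 beats ÷ 12 chords = 6 beats per chord.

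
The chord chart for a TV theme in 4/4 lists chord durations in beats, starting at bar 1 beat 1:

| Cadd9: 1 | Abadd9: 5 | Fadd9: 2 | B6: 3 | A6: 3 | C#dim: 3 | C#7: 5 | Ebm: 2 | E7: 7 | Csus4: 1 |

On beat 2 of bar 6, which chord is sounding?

Beat 2 of bar 6 is beat (6−1)×4 + 2 = 22 overall.
Running totals: Cadd9 ends at 1, Abadd9 ends at 6, Fadd9 ends at 8, B6 ends at 11, A6 ends at 14, C#dim ends at 17, C#7 ends at 22.
Beat 22 falls within C#7.

C#7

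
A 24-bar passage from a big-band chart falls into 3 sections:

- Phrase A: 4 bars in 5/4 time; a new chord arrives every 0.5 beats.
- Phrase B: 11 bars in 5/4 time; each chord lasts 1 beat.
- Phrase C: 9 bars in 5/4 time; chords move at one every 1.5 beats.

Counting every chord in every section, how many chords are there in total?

A: 4·5 = 20 beats, 20/0.5 = 40 chords.
B: 11·5 = 55 beats, 55/1 = 55 chords.
C: 9·5 = 45 beats, 45/1.5 = 30 chords.
Total: 40 + 55 + 30 = 125.

125 chords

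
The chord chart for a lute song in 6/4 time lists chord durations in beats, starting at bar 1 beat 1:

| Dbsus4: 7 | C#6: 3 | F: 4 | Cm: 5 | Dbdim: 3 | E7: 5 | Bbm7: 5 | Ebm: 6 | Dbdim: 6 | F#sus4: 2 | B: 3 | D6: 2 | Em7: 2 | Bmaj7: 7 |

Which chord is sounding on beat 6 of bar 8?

Beat 6 of bar 8 is beat (8−1)×6 + 6 = 48 overall.
Running totals: Dbsus4 ends at 7, C#6 ends at 10, F ends at 14, Cm ends at 19, Dbdim ends at 22, E7 ends at 27, Bbm7 ends at 32, Ebm ends at 38, Dbdim ends at 44, F#sus4 ends at 46, B ends at 49.
Beat 48 falls within B.

B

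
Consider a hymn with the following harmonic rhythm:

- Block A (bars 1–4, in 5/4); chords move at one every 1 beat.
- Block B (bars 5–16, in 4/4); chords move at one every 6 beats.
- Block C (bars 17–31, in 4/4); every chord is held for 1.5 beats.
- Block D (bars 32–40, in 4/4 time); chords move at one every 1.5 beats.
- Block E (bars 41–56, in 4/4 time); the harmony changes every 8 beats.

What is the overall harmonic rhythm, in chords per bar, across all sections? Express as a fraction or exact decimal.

A: 4 bars of 5 beats is 20 beats; at 1 beat each that's 20 chords.
B: 12 bars of 4 beats is 48 beats; at 6 beats each that's 8 chords.
C: 15 bars of 4 beats is 60 beats; at 1.5 beats each that's 40 chords.
D: 9 bars of 4 beats is 36 beats; at 1.5 beats each that's 24 chords.
E: 16 bars of 4 beats is 64 beats; at 8 beats each that's 8 chords.
Overall: 100 chords over 56 bars → 100/56 = 25/14 chords per bar.

25/14 chords per bar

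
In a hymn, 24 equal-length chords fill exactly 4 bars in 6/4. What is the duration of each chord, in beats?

1 beat

4 bars × 6 beats/bar = 24 beats total.
24 beats ÷ 24 chords = 1 beats per chord.
(That is a quarter note.)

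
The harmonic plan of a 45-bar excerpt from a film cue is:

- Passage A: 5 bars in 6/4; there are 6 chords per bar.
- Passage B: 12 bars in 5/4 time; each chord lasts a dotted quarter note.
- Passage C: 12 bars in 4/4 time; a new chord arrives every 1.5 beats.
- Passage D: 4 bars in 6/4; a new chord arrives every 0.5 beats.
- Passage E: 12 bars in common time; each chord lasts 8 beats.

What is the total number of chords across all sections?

156 chords

A has 30 beats and chords last 1 each, so 30 chords.
B has 60 beats and chords last 1.5 each, so 40 chords.
C has 48 beats and chords last 1.5 each, so 32 chords.
D has 24 beats and chords last 0.5 each, so 48 chords.
E has 48 beats and chords last 8 each, so 6 chords.
Total: 30 + 40 + 32 + 48 + 6 = 156.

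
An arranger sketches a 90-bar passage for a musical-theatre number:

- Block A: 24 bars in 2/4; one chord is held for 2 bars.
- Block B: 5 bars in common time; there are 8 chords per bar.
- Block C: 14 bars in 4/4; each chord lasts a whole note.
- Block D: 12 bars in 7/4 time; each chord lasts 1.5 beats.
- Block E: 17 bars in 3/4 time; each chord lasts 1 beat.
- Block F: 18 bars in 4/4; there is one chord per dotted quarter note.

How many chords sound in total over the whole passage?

A: 24 bars × 2 beats = 48 beats; 4 beats/chord → 12 chords.
B: 5 bars × 4 beats = 20 beats; 0.5 beats/chord → 40 chords.
C: 14 bars × 4 beats = 56 beats; 4 beats/chord → 14 chords.
D: 12 bars × 7 beats = 84 beats; 1.5 beats/chord → 56 chords.
E: 17 bars × 3 beats = 51 beats; 1 beat/chord → 51 chords.
F: 18 bars × 4 beats = 72 beats; 1.5 beats/chord → 48 chords.
Total: 12 + 40 + 14 + 56 + 51 + 48 = 221.

221 chords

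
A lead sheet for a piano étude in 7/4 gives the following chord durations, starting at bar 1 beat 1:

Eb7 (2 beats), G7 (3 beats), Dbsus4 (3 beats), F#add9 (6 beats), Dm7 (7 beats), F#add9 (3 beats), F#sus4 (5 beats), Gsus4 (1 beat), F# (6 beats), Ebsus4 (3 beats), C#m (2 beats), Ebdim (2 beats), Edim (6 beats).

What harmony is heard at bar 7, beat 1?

Ebdim

Beat 1 of bar 7 is beat (7−1)×7 + 1 = 43 overall.
Running totals: Eb7 ends at 2, G7 ends at 5, Dbsus4 ends at 8, F#add9 ends at 14, Dm7 ends at 21, F#add9 ends at 24, F#sus4 ends at 29, Gsus4 ends at 30, F# ends at 36, Ebsus4 ends at 39, C#m ends at 41, Ebdim ends at 43.
Beat 43 falls within Ebdim.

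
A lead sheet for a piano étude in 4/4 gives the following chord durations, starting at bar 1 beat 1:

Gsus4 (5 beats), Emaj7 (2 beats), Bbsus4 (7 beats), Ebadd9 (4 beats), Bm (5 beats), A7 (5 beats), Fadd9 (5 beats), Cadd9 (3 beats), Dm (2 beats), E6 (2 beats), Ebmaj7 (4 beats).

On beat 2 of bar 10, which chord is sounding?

Dm

Beat 2 of bar 10 is beat (10−1)×4 + 2 = 38 overall.
Running totals: Gsus4 ends at 5, Emaj7 ends at 7, Bbsus4 ends at 14, Ebadd9 ends at 18, Bm ends at 23, A7 ends at 28, Fadd9 ends at 33, Cadd9 ends at 36, Dm ends at 38.
Beat 38 falls within Dm.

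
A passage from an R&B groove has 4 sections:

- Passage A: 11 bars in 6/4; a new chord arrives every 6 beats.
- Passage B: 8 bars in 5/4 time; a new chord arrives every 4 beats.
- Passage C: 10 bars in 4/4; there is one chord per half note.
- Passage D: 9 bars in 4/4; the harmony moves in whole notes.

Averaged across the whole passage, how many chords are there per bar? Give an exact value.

25/19 chords per bar

A: 11 × 6 = 66 beats ÷ 6 = 11 chords.
B: 8 × 5 = 40 beats ÷ 4 = 10 chords.
C: 10 × 4 = 40 beats ÷ 2 = 20 chords.
D: 9 × 4 = 36 beats ÷ 4 = 9 chords.
Overall: 50 chords over 38 bars → 50/38 = 25/19 chords per bar.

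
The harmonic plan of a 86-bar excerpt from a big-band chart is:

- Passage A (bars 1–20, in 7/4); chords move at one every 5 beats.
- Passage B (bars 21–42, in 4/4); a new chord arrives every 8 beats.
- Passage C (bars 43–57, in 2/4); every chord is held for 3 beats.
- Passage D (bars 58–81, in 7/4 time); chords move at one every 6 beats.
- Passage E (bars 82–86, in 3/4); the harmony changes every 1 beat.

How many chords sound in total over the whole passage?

92 chords

A has 140 beats and chords last 5 each, so 28 chords.
B has 88 beats and chords last 8 each, so 11 chords.
C has 30 beats and chords last 3 each, so 10 chords.
D has 168 beats and chords last 6 each, so 28 chords.
E has 15 beats and chords last 1 each, so 15 chords.
Total: 28 + 11 + 10 + 28 + 15 = 92.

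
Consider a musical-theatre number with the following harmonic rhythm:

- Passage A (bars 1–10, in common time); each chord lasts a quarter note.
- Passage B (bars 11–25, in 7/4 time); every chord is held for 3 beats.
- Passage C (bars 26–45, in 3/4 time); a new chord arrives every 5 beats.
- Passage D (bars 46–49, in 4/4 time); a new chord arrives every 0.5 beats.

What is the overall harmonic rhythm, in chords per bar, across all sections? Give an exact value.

A: 10 bars of 4 beats is 40 beats; at 1 beat each that's 40 chords.
B: 15 bars of 7 beats is 105 beats; at 3 beats each that's 35 chords.
C: 20 bars of 3 beats is 60 beats; at 5 beats each that's 12 chords.
D: 4 bars of 4 beats is 16 beats; at 0.5 beats each that's 32 chords.
Overall: 119 chords over 49 bars → 119/49 = 17/7 chords per bar.

17/7 chords per bar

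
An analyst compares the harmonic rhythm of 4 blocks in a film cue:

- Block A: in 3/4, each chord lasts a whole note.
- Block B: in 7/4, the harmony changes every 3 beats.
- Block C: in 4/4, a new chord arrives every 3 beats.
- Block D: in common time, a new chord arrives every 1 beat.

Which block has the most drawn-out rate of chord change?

A: 3/4 = 0.75 chords/bar.
B: 7/3 = 7/3 chords/bar.
C: 4/3 = 4/3 chords/bar.
D: 4/1 = 4 chords/bar.
Slowest is A at 0.75 chords/bar.

Block A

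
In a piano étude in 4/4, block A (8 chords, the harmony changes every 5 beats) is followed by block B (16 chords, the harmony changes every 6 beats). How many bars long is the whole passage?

A: 8 × 5 = 40 beats = 10 bars.
B: 16 × 6 = 96 beats = 24 bars.
Total: 10 + 24 = 34 bars.

34 bars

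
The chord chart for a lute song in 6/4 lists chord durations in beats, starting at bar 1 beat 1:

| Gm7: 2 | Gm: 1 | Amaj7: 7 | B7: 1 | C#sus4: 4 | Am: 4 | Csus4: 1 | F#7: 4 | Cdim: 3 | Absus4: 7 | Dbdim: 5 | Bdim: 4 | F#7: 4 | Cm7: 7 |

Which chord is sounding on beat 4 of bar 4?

F#7

Beat 4 of bar 4 is beat (4−1)×6 + 4 = 22 overall.
Running totals: Gm7 ends at 2, Gm ends at 3, Amaj7 ends at 10, B7 ends at 11, C#sus4 ends at 15, Am ends at 19, Csus4 ends at 20, F#7 ends at 24.
Beat 22 falls within F#7.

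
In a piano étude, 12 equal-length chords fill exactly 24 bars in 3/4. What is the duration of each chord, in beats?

24 bars × 3 beats/bar = 72 beats total.
72 beats ÷ 12 chords = 6 beats per chord.

6 beats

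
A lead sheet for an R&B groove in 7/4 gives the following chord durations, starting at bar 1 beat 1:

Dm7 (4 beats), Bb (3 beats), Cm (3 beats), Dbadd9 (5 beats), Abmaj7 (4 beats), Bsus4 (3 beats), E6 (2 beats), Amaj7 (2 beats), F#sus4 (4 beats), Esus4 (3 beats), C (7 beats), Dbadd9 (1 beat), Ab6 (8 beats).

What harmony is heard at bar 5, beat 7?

Beat 7 of bar 5 is beat (5−1)×7 + 7 = 35 overall.
Running totals: Dm7 ends at 4, Bb ends at 7, Cm ends at 10, Dbadd9 ends at 15, Abmaj7 ends at 19, Bsus4 ends at 22, E6 ends at 24, Amaj7 ends at 26, F#sus4 ends at 30, Esus4 ends at 33, C ends at 40.
Beat 35 falls within C.

C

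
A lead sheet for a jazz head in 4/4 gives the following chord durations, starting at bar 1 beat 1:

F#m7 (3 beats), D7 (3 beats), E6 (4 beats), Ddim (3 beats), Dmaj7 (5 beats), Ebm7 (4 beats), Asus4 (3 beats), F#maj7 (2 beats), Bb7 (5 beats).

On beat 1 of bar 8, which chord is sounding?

Beat 1 of bar 8 is beat (8−1)×4 + 1 = 29 overall.
Running totals: F#m7 ends at 3, D7 ends at 6, E6 ends at 10, Ddim ends at 13, Dmaj7 ends at 18, Ebm7 ends at 22, Asus4 ends at 25, F#maj7 ends at 27, Bb7 ends at 32.
Beat 29 falls within Bb7.

Bb7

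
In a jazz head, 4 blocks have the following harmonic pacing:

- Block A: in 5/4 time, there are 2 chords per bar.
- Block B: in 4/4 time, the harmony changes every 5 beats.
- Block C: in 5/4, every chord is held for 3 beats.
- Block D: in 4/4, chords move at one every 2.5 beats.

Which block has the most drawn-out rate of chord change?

A: each chord is 2.5 beats in 5/4, so 2 per bar.
B: each chord is 5 beats in 4/4, so 0.8 per bar.
C: each chord is 3 beats in 5/4, so 5/3 per bar.
D: each chord is 2.5 beats in 4/4, so 1.6 per bar.
Slowest is B at 0.8 chords/bar.

Block B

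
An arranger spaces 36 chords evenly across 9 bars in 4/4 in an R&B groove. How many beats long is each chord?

1 beat

9 bars × 4 beats/bar = 36 beats total.
36 beats ÷ 36 chords = 1 beats per chord.
(That is a quarter note.)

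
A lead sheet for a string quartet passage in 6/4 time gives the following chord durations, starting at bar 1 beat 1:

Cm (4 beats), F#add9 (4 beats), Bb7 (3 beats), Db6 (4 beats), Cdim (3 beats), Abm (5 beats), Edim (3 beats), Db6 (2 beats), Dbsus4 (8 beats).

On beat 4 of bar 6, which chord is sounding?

Beat 4 of bar 6 is beat (6−1)×6 + 4 = 34 overall.
Running totals: Cm ends at 4, F#add9 ends at 8, Bb7 ends at 11, Db6 ends at 15, Cdim ends at 18, Abm ends at 23, Edim ends at 26, Db6 ends at 28, Dbsus4 ends at 36.
Beat 34 falls within Dbsus4.

Dbsus4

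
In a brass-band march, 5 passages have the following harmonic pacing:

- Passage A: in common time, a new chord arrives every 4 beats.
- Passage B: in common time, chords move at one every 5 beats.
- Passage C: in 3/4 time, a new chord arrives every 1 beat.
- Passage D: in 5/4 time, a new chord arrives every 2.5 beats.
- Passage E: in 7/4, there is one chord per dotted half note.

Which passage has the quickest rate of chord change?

A: 4 beats/bar ÷ 4 beats/chord = 1 chord/bar.
B: 4 beats/bar ÷ 5 beats/chord = 0.8 chords/bar.
C: 3 beats/bar ÷ 1 beat/chord = 3 chords/bar.
D: 5 beats/bar ÷ 2.5 beats/chord = 2 chords/bar.
E: 7 beats/bar ÷ 3 beats/chord = 7/3 chords/bar.
Fastest is C at 3 chords/bar.

Passage C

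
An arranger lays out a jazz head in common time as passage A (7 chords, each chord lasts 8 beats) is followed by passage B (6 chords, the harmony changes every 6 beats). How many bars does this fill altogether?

23 bars

A: 7 × 8 = 56 beats = 14 bars.
B: 6 × 6 = 36 beats = 9 bars.
Total: 14 + 9 = 23 bars.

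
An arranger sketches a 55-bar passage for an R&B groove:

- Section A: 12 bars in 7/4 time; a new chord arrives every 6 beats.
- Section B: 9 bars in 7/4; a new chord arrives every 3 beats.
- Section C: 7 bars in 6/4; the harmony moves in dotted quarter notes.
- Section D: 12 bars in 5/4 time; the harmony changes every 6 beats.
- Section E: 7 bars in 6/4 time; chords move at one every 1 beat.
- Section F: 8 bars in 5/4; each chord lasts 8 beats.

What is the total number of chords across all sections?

120 chords

A has 84 beats and chords last 6 each, so 14 chords.
B has 63 beats and chords last 3 each, so 21 chords.
C has 42 beats and chords last 1.5 each, so 28 chords.
D has 60 beats and chords last 6 each, so 10 chords.
E has 42 beats and chords last 1 each, so 42 chords.
F has 40 beats and chords last 8 each, so 5 chords.
Total: 14 + 21 + 28 + 10 + 42 + 5 = 120.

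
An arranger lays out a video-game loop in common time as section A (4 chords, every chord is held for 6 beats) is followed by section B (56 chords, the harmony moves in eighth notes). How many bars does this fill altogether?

A: 4 × 6 = 24 beats = 6 bars.
B: 56 × 0.5 = 28 beats = 7 bars.
Total: 6 + 7 = 13 bars.

13 bars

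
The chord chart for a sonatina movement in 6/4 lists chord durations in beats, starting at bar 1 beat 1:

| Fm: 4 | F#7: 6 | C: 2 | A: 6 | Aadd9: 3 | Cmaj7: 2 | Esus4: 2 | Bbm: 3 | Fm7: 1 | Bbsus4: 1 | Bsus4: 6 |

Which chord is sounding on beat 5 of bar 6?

Beat 5 of bar 6 is beat (6−1)×6 + 5 = 35 overall.
Running totals: Fm ends at 4, F#7 ends at 10, C ends at 12, A ends at 18, Aadd9 ends at 21, Cmaj7 ends at 23, Esus4 ends at 25, Bbm ends at 28, Fm7 ends at 29, Bbsus4 ends at 30, Bsus4 ends at 36.
Beat 35 falls within Bsus4.

Bsus4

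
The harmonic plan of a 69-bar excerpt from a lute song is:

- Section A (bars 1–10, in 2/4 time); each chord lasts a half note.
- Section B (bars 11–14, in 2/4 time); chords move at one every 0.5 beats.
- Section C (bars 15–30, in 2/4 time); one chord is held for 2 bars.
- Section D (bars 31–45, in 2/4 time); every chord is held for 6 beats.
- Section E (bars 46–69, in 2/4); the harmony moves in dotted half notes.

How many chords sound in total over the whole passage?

A: 10 bars × 2 beats = 20 beats; 2 beats/chord → 10 chords.
B: 4 bars × 2 beats = 8 beats; 0.5 beats/chord → 16 chords.
C: 16 bars × 2 beats = 32 beats; 4 beats/chord → 8 chords.
D: 15 bars × 2 beats = 30 beats; 6 beats/chord → 5 chords.
E: 24 bars × 2 beats = 48 beats; 3 beats/chord → 16 chords.
Total: 10 + 16 + 8 + 5 + 16 = 55.

55 chords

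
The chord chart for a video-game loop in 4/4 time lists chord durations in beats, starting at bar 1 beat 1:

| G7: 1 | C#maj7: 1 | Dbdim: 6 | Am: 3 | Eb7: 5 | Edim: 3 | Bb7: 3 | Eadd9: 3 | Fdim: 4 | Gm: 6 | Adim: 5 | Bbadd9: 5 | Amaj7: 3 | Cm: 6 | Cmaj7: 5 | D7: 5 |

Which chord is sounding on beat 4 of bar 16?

Beat 4 of bar 16 is beat (16−1)×4 + 4 = 64 overall.
Running totals: G7 ends at 1, C#maj7 ends at 2, Dbdim ends at 8, Am ends at 11, Eb7 ends at 16, Edim ends at 19, Bb7 ends at 22, Eadd9 ends at 25, Fdim ends at 29, Gm ends at 35, Adim ends at 40, Bbadd9 ends at 45, Amaj7 ends at 48, Cm ends at 54, Cmaj7 ends at 59, D7 ends at 64.
Beat 64 falls within D7.

D7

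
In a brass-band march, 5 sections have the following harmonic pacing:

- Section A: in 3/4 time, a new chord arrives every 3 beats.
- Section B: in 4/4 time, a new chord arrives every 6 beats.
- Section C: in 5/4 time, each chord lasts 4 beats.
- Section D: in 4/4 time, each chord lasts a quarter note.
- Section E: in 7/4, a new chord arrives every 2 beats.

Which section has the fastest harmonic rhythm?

A: 3/3 = 1 chord/bar.
B: 4/6 = 2/3 chords/bar.
C: 5/4 = 1.25 chords/bar.
D: 4/1 = 4 chords/bar.
E: 7/2 = 3.5 chords/bar.
Fastest is D at 4 chords/bar.

Section D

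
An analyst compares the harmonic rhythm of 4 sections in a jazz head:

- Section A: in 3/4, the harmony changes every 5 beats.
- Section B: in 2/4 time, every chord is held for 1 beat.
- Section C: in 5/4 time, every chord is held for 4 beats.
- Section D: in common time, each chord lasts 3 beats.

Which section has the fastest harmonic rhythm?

Section B

A: 3/5 = 0.6 chords/bar.
B: 2/1 = 2 chords/bar.
C: 5/4 = 1.25 chords/bar.
D: 4/3 = 4/3 chords/bar.
Fastest is B at 2 chords/bar.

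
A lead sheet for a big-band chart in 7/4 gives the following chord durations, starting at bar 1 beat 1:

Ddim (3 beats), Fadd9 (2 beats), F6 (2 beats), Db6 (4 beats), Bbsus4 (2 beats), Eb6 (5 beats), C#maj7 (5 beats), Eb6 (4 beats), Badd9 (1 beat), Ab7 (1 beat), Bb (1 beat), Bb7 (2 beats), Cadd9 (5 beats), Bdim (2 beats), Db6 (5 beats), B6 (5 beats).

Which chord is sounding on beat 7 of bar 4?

Beat 7 of bar 4 is beat (4−1)×7 + 7 = 28 overall.
Running totals: Ddim ends at 3, Fadd9 ends at 5, F6 ends at 7, Db6 ends at 11, Bbsus4 ends at 13, Eb6 ends at 18, C#maj7 ends at 23, Eb6 ends at 27, Badd9 ends at 28.
Beat 28 falls within Badd9.

Badd9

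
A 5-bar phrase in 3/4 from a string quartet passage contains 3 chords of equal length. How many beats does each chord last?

5 beats

5 bars × 3 beats/bar = 15 beats total.
15 beats ÷ 3 chords = 5 beats per chord.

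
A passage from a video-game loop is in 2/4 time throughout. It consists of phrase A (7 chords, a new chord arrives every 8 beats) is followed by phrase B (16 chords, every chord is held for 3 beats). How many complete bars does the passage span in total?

52 bars

A: 7 × 8 = 56 beats = 28 bars.
B: 16 × 3 = 48 beats = 24 bars.
Total: 28 + 24 = 52 bars.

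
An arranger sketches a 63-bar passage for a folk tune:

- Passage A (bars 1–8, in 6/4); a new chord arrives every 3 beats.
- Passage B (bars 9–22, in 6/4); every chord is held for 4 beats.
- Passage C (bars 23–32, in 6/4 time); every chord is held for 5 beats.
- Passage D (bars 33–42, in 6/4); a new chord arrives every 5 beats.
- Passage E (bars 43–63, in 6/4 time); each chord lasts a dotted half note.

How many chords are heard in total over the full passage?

A: 8 bars × 6 beats = 48 beats; 3 beats/chord → 16 chords.
B: 14 bars × 6 beats = 84 beats; 4 beats/chord → 21 chords.
C: 10 bars × 6 beats = 60 beats; 5 beats/chord → 12 chords.
D: 10 bars × 6 beats = 60 beats; 5 beats/chord → 12 chords.
E: 21 bars × 6 beats = 126 beats; 3 beats/chord → 42 chords.
Total: 16 + 21 + 12 + 12 + 42 = 103.

103 chords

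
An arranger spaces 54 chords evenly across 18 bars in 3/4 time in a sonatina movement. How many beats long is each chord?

18 bars × 3 beats/bar = 54 beats total.
54 beats ÷ 54 chords = 1 beats per chord.
(That is a quarter note.)

1 beat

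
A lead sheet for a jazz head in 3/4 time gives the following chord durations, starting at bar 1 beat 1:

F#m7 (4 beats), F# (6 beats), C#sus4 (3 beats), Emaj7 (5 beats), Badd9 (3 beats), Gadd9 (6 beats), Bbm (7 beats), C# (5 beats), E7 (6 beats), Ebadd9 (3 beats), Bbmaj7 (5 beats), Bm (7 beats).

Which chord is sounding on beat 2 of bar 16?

Beat 2 of bar 16 is beat (16−1)×3 + 2 = 47 overall.
Running totals: F#m7 ends at 4, F# ends at 10, C#sus4 ends at 13, Emaj7 ends at 18, Badd9 ends at 21, Gadd9 ends at 27, Bbm ends at 34, C# ends at 39, E7 ends at 45, Ebadd9 ends at 48.
Beat 47 falls within Ebadd9.

Ebadd9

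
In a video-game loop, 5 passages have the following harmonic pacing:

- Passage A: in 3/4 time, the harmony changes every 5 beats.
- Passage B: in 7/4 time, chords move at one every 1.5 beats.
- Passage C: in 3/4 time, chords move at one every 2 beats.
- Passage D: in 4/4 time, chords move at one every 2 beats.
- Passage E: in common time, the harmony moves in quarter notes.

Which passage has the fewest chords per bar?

A: each chord is 5 beats in 3/4, so 0.6 per bar.
B: each chord is 1.5 beats in 7/4, so 14/3 per bar.
C: each chord is 2 beats in 3/4, so 1.5 per bar.
D: each chord is 2 beats in 4/4, so 2 per bar.
E: each chord is 1 beat in 4/4, so 4 per bar.
Slowest is A at 0.6 chords/bar.

Passage A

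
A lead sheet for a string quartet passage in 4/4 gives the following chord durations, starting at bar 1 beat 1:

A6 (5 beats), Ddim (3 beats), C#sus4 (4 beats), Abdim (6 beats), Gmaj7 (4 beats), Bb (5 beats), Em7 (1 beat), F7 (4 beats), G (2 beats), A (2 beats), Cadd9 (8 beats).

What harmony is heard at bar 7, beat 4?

Em7

Beat 4 of bar 7 is beat (7−1)×4 + 4 = 28 overall.
Running totals: A6 ends at 5, Ddim ends at 8, C#sus4 ends at 12, Abdim ends at 18, Gmaj7 ends at 22, Bb ends at 27, Em7 ends at 28.
Beat 28 falls within Em7.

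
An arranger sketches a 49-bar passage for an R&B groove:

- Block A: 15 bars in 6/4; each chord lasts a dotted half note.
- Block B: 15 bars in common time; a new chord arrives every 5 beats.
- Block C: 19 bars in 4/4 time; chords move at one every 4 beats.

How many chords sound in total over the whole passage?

A has 90 beats and chords last 3 each, so 30 chords.
B has 60 beats and chords last 5 each, so 12 chords.
C has 76 beats and chords last 4 each, so 19 chords.
Total: 30 + 12 + 19 = 61.

61 chords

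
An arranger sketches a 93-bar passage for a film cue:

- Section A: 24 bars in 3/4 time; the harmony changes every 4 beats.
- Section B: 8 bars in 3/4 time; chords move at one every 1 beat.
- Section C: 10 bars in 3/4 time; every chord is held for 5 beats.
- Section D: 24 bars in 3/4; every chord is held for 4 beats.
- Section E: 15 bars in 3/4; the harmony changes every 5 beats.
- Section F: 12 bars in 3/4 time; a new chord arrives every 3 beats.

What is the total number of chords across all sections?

87 chords

A has 72 beats and chords last 4 each, so 18 chords.
B has 24 beats and chords last 1 each, so 24 chords.
C has 30 beats and chords last 5 each, so 6 chords.
D has 72 beats and chords last 4 each, so 18 chords.
E has 45 beats and chords last 5 each, so 9 chords.
F has 36 beats and chords last 3 each, so 12 chords.
Total: 18 + 24 + 6 + 18 + 9 + 12 = 87.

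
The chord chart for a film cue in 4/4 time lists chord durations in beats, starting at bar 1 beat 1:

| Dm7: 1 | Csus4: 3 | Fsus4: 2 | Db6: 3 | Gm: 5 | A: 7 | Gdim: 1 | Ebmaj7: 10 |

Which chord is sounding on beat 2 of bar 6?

Gdim

Beat 2 of bar 6 is beat (6−1)×4 + 2 = 22 overall.
Running totals: Dm7 ends at 1, Csus4 ends at 4, Fsus4 ends at 6, Db6 ends at 9, Gm ends at 14, A ends at 21, Gdim ends at 22.
Beat 22 falls within Gdim.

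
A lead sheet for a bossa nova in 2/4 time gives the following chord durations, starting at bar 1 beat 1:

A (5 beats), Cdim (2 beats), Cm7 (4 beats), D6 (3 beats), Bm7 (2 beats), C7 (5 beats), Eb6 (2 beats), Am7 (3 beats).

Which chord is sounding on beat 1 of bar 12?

Beat 1 of bar 12 is beat (12−1)×2 + 1 = 23 overall.
Running totals: A ends at 5, Cdim ends at 7, Cm7 ends at 11, D6 ends at 14, Bm7 ends at 16, C7 ends at 21, Eb6 ends at 23.
Beat 23 falls within Eb6.

Eb6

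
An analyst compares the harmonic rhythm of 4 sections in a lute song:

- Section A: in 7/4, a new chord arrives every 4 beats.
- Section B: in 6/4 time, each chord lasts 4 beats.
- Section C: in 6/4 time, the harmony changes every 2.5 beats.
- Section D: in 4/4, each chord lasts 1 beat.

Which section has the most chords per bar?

A: 7/4 = 1.75 chords/bar.
B: 6/4 = 1.5 chords/bar.
C: 6/2.5 = 2.4 chords/bar.
D: 4/1 = 4 chords/bar.
Fastest is D at 4 chords/bar.

Section D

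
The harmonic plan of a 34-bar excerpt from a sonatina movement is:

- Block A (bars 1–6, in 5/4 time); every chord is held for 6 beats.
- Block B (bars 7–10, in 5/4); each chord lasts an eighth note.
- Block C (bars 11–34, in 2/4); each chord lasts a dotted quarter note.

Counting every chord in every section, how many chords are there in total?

A has 30 beats and chords last 6 each, so 5 chords.
B has 20 beats and chords last 0.5 each, so 40 chords.
C has 48 beats and chords last 1.5 each, so 32 chords.
Total: 5 + 40 + 32 = 77.

77 chords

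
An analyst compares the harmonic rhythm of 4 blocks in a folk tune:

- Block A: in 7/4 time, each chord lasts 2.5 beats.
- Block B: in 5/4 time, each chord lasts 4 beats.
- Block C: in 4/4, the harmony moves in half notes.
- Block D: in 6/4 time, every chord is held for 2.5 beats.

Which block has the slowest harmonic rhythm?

A: 7 beats/bar ÷ 2.5 beats/chord = 2.8 chords/bar.
B: 5 beats/bar ÷ 4 beats/chord = 1.25 chords/bar.
C: 4 beats/bar ÷ 2 beats/chord = 2 chords/bar.
D: 6 beats/bar ÷ 2.5 beats/chord = 2.4 chords/bar.
Slowest is B at 1.25 chords/bar.

Block B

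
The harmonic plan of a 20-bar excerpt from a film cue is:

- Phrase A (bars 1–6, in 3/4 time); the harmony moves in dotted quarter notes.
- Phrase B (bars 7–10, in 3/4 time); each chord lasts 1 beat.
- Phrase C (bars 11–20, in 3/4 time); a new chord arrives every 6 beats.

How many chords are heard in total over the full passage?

29 chords

A: 6·3 = 18 beats, 18/1.5 = 12 chords.
B: 4·3 = 12 beats, 12/1 = 12 chords.
C: 10·3 = 30 beats, 30/6 = 5 chords.
Total: 12 + 12 + 5 = 29.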